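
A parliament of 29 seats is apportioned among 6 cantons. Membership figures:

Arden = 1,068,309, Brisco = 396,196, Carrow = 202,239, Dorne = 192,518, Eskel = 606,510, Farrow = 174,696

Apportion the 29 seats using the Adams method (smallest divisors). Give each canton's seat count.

Standard divisor 2640468/29 ≈ 91050.621; standard quotas: Arden 11.733, Brisco 4.351, Carrow 2.221, Dorne 2.114, Eskel 6.661, Farrow 1.919.
Rounding up gives 12, 5, 3, 3, 7, 2 = 32 seats, so the divisor must be adjusted.
With modified divisor 100100: modified quotas Arden 10.672, Brisco 3.958, Carrow 2.020, Dorne 1.923, Eskel 6.059, Farrow 1.745.
Rounding up: Arden 11, Brisco 4, Carrow 3, Dorne 2, Eskel 7, Farrow 2 (total 29).

Arden 11; Brisco 4; Carrow 3; Dorne 2; Eskel 7; Farrow 2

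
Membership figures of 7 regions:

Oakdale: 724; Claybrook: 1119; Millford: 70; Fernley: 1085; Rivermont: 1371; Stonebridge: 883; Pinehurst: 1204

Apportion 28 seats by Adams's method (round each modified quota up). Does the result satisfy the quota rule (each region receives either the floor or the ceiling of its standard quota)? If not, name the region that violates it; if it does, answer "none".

none

Standard quotas: Oakdale 3.140, Claybrook 4.853, Millford 0.304, Fernley 4.706, Rivermont 5.946, Stonebridge 3.830, Pinehurst 5.222.
Adams allocation: Oakdale 3, Claybrook 5, Millford 1, Fernley 4, Rivermont 6, Stonebridge 4, Pinehurst 5.
Every allocation lies between the lower and upper quota.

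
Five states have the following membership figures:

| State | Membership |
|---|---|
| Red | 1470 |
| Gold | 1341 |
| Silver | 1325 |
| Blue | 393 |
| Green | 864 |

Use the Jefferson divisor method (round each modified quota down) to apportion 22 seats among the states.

Standard divisor 5393/22 ≈ 245.136; standard quotas: Red 5.997, Gold 5.470, Silver 5.405, Blue 1.603, Green 3.525.
Rounding down gives 5, 5, 5, 1, 3 = 19 seats, so the divisor must be adjusted.
With modified divisor 220: modified quotas Red 6.682, Gold 6.095, Silver 6.023, Blue 1.786, Green 3.927.
Rounding down: Red 6, Gold 6, Silver 6, Blue 1, Green 3 (total 22).

Red: 6, Gold: 6, Silver: 6, Blue: 1, Green: 3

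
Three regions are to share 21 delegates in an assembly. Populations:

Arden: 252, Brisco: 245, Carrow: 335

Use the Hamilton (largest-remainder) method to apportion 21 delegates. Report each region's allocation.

Total 832; standard divisor 832/21 ≈ 39.619.
Standard quotas: Arden 6.361, Brisco 6.184, Carrow 8.456.
Lower quotas: Arden 6, Brisco 6, Carrow 8 (sum 20, leaving 1 seat).
Remainders in descending order: Carrow 0.456, Arden 0.361, Brisco 0.184.
The surplus seat goes to Carrow.

Arden=6, Brisco=6, Carrow=9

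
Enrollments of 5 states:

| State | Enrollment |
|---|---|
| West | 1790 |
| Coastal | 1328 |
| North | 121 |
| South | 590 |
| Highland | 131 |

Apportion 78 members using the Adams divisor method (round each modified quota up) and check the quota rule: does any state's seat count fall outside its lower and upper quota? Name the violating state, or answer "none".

Standard quotas: West 35.258, Coastal 26.158, North 2.383, South 11.621, Highland 2.580.
Adams allocation: West 34, Coastal 26, North 3, South 12, Highland 3.
West has quota 35.258 (lower 35, upper 36) but receives 34 — outside the quota interval.

West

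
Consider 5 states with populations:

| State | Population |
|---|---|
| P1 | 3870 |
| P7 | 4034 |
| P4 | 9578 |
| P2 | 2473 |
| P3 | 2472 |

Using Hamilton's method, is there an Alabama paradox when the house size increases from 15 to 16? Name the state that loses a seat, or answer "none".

none

At 15 seats: P1 2, P7 3, P4 6, P2 2, P3 2.
At 16 seats: P1 2, P7 3, P4 7, P2 2, P3 2.
No state's allocation decreased.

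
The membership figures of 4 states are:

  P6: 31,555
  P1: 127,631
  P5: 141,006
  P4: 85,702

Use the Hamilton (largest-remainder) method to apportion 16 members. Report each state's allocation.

The standard divisor is 385894/16 ≈ 24118.375.
Standard quotas: P6 1.3083, P1 5.2919, P5 5.8464, P4 3.5534.
Lower quotas: P6 1, P1 5, P5 5, P4 3 (sum 14, leaving 2 seats).
Remainders in descending order: P5 0.8464, P4 0.5534, P6 0.3083, P1 0.2919.
Largest remainders: P5, P4 receive the extra seats.

P6=1; P1=5; P5=6; P4=4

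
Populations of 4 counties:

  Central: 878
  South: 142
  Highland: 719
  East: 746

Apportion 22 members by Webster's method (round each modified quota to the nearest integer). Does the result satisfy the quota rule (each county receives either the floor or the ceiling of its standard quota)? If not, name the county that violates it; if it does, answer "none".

none

Standard quotas: Central 7.773, South 1.257, Highland 6.365, East 6.604.
Webster allocation: Central 8, South 1, Highland 6, East 7.
Every allocation lies between the lower and upper quota.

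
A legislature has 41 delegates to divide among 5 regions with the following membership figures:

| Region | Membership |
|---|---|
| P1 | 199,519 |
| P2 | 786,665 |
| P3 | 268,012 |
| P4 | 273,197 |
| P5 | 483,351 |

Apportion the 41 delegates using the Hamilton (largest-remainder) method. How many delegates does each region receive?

The standard divisor is 2010744/41 ≈ 49042.537.
Standard quotas: P1 4.0683, P2 16.0405, P3 5.4649, P4 5.5706, P5 9.8558.
Lower quotas: P1 4, P2 16, P3 5, P4 5, P5 9 (sum 39, leaving 2 seats).
Remainders in descending order: P5 0.8558, P4 0.5706, P3 0.4649, P1 0.0683, P2 0.0405.
Largest remainders: P5, P4 receive the extra seats.

P1: 4, P2: 16, P3: 5, P4: 6, P5: 10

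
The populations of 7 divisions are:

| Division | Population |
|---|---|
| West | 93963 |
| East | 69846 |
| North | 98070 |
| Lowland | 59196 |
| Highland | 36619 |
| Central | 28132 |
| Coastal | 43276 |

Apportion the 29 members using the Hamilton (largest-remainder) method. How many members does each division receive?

Standard divisor: 429102 ÷ 29 ≈ 14796.621.
Standard quotas: West 6.3503, East 4.7204, North 6.6279, Lowland 4.0006, Highland 2.4748, Central 1.9012, Coastal 2.9247.
Lower quotas: West 6, East 4, North 6, Lowland 4, Highland 2, Central 1, Coastal 2 (sum 25, leaving 4 seats).
Remainders in descending order: Coastal 0.9247, Central 0.9012, East 0.7204, North 0.6279, Highland 0.4748, West 0.3503, Lowland 0.0006.
Largest remainders: Coastal, Central, East, North receive the extra seats.

West: 6, East: 5, North: 7, Lowland: 4, Highland: 2, Central: 2, Coastal: 3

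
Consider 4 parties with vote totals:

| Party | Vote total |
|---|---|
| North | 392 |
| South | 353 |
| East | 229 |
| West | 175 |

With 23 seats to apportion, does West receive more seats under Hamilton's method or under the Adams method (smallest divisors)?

Hamilton: North 8, South 7, East 5, West 3.
Adams: North 7, South 7, East 5, West 4.
West gets 3 under Hamilton and 4 under Adams.

Adams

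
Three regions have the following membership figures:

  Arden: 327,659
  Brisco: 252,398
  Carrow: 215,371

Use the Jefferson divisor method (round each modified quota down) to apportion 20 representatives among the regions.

Standard divisor 795428/20 ≈ 39771.4; standard quotas: Arden 8.239, Brisco 6.346, Carrow 5.415.
Rounding down gives 8, 6, 5 = 19 seats, so the divisor must be adjusted.
With modified divisor 36200: modified quotas Arden 9.051, Brisco 6.972, Carrow 5.949.
Rounding down: Arden 9, Brisco 6, Carrow 5 (total 20).

Arden: 9, Brisco: 6, Carrow: 5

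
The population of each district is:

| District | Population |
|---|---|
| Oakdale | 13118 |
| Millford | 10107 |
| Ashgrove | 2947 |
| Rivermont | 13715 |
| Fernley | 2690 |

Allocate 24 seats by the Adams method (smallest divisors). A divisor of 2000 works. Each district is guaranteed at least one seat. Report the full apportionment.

With modified divisor 2000: modified quotas Oakdale 6.559, Millford 5.053, Ashgrove 1.474, Rivermont 6.857, Fernley 1.345.
Rounding up: Oakdale 7, Millford 6, Ashgrove 2, Rivermont 7, Fernley 2 (total 24).

Oakdale: 7; Millford: 6; Ashgrove: 2; Rivermont: 7; Fernley: 2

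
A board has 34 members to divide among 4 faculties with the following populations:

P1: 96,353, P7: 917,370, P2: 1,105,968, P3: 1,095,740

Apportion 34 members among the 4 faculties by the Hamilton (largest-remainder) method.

P1 1, P7 10, P2 12, P3 11

Total 3215431; standard divisor 3215431/34 ≈ 94571.5.
Standard quotas: P1 1.0188, P7 9.7003, P2 11.6945, P3 11.5864.
Lower quotas: P1 1, P7 9, P2 11, P3 11 (sum 32, leaving 2 seats).
Remainders in descending order: P7 0.7003, P2 0.6945, P3 0.5864, P1 0.0188.
Largest remainders: P7, P2 receive the extra seats.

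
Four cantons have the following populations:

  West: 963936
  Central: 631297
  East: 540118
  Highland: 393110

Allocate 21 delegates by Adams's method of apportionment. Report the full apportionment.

Standard divisor 2528461/21 ≈ 120402.905; standard quotas: West 8.006, Central 5.243, East 4.486, Highland 3.265.
Rounding up gives 9, 6, 5, 4 = 24 seats, so the divisor must be adjusted.
With modified divisor 133000: modified quotas West 7.248, Central 4.747, East 4.061, Highland 2.956.
Rounding up: West 8, Central 5, East 5, Highland 3 (total 21).

West=8; Central=5; East=5; Highland=3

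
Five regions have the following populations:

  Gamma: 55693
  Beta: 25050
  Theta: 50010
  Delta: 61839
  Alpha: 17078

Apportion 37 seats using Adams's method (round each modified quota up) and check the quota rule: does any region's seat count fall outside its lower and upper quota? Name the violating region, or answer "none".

none

Standard quotas: Gamma 9.828, Beta 4.421, Theta 8.825, Delta 10.913, Alpha 3.014.
Adams allocation: Gamma 10, Beta 5, Theta 9, Delta 10, Alpha 3.
Every allocation lies between the lower and upper quota.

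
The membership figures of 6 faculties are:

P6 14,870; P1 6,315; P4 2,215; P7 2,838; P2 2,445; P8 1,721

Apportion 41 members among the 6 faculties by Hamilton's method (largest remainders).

Total 30404; standard divisor 30404/41 ≈ 741.561.
Standard quotas: P6 20.0523, P1 8.5158, P4 2.9869, P7 3.8271, P2 3.2971, P8 2.3208.
Lower quotas: P6 20, P1 8, P4 2, P7 3, P2 3, P8 2 (sum 38, leaving 3 seats).
Remainders in descending order: P4 0.9869, P7 0.8271, P1 0.5158, P8 0.3208, P2 0.2971, P6 0.0523.
The surplus seats go to P4, P7, P1.

P6=20, P1=9, P4=3, P7=4, P2=3, P8=2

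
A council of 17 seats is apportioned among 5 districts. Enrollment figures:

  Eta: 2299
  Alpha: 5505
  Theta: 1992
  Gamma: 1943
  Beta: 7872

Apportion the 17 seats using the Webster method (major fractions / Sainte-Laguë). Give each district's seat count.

Standard divisor 19611/17 ≈ 1153.588; standard quotas: Eta 1.993, Alpha 4.772, Theta 1.727, Gamma 1.684, Beta 6.824.
Rounding to the nearest integer gives 2, 5, 2, 2, 7 = 18 seats, so the divisor must be adjusted.
With modified divisor 1217: modified quotas Eta 1.889, Alpha 4.523, Theta 1.637, Gamma 1.597, Beta 6.468.
Rounding to the nearest integer: Eta 2, Alpha 5, Theta 2, Gamma 2, Beta 6 (total 17).

Eta 2; Alpha 5; Theta 2; Gamma 2; Beta 6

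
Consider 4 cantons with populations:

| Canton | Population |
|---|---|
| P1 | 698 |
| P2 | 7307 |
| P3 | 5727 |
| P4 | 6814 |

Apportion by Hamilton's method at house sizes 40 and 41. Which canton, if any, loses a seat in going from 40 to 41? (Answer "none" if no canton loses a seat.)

At 40 seats: P1 2, P2 14, P3 11, P4 13.
At 41 seats: P1 1, P2 15, P3 11, P4 14.
P1 drops from 2 to 1.

P1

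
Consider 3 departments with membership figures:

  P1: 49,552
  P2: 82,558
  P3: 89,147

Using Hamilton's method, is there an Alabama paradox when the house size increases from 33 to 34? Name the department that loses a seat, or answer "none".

At 33 seats: P1 8, P2 12, P3 13.
At 34 seats: P1 7, P2 13, P3 14.
P1 drops from 8 to 7.

P1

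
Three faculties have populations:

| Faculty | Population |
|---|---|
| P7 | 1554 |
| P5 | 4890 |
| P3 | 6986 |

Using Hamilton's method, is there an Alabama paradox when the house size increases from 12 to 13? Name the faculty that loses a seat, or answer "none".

P7

At 12 seats: P7 2, P5 4, P3 6.
At 13 seats: P7 1, P5 5, P3 7.
P7 drops from 2 to 1.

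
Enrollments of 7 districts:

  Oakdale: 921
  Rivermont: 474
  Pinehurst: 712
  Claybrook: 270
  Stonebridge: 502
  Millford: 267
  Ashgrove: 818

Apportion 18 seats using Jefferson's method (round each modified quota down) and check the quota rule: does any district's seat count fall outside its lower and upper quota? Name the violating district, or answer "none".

none

Standard quotas: Oakdale 4.182, Rivermont 2.152, Pinehurst 3.233, Claybrook 1.226, Stonebridge 2.280, Millford 1.212, Ashgrove 3.714.
Jefferson allocation: Oakdale 5, Rivermont 2, Pinehurst 3, Claybrook 1, Stonebridge 2, Millford 1, Ashgrove 4.
Every allocation lies between the lower and upper quota.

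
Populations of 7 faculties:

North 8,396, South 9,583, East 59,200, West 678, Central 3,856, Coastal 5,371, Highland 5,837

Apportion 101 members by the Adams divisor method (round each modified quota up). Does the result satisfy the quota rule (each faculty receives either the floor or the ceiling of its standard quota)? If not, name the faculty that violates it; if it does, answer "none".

East

Standard quotas: North 9.126, South 10.416, East 64.347, West 0.737, Central 4.191, Coastal 5.838, Highland 6.344.
Adams allocation: North 9, South 11, East 62, West 1, Central 5, Coastal 6, Highland 7.
East has quota 64.347 (lower 64, upper 65) but receives 62 — outside the quota interval.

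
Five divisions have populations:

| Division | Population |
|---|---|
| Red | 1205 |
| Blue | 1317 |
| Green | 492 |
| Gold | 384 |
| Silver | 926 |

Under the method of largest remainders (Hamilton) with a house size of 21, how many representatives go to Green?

2

Total 4324; standard divisor 4324/21 ≈ 205.905.
Standard quotas: Red 5.852, Blue 6.396, Green 2.389, Gold 1.865, Silver 4.497.
Lower quotas: Red 5, Blue 6, Green 2, Gold 1, Silver 4 (sum 18, leaving 3 seats).
Remainders in descending order: Gold 0.865, Red 0.852, Silver 0.497, Blue 0.396, Green 0.389.
Largest remainders: Gold, Red, Silver receive the extra seats.
Green receives 2.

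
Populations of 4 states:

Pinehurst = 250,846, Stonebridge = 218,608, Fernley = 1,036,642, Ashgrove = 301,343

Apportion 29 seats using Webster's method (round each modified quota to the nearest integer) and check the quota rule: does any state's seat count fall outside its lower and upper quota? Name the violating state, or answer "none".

Standard quotas: Pinehurst 4.025, Stonebridge 3.508, Fernley 16.633, Ashgrove 4.835.
Webster allocation: Pinehurst 4, Stonebridge 3, Fernley 17, Ashgrove 5.
Every allocation lies between the lower and upper quota.

none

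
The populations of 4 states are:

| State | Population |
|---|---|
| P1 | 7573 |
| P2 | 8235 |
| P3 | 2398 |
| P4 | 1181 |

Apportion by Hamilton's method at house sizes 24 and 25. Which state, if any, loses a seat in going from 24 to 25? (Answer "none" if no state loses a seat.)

At 24 seats: P1 9, P2 10, P3 3, P4 2.
At 25 seats: P1 10, P2 11, P3 3, P4 1.
P4 drops from 2 to 1.

P4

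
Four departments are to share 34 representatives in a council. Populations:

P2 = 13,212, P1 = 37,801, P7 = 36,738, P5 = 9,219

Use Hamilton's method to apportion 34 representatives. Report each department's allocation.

P2: 5, P1: 13, P7: 13, P5: 3

Total 96970; standard divisor 96970/34 ≈ 2852.059.
Standard quotas: P2 4.6324, P1 13.2539, P7 12.8812, P5 3.2324.
Lower quotas: P2 4, P1 13, P7 12, P5 3 (sum 32, leaving 2 seats).
Remainders in descending order: P7 0.8812, P2 0.6324, P1 0.2539, P5 0.2324.
Largest remainders: P7, P2 receive the extra seats.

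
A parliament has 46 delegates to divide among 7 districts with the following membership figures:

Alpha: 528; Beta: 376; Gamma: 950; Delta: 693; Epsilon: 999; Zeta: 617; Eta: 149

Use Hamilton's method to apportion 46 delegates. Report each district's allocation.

Total 4312; standard divisor 4312/46 ≈ 93.739.
Standard quotas: Alpha 5.633, Beta 4.011, Gamma 10.135, Delta 7.393, Epsilon 10.657, Zeta 6.582, Eta 1.590.
Lower quotas: Alpha 5, Beta 4, Gamma 10, Delta 7, Epsilon 10, Zeta 6, Eta 1 (sum 43, leaving 3 seats).
Remainders in descending order: Epsilon 0.657, Alpha 0.633, Eta 0.590, Zeta 0.582, Delta 0.393, Gamma 0.135, Beta 0.011.
The surplus seats go to Epsilon, Alpha, Eta.

Alpha: 6, Beta: 4, Gamma: 10, Delta: 7, Epsilon: 11, Zeta: 6, Eta: 2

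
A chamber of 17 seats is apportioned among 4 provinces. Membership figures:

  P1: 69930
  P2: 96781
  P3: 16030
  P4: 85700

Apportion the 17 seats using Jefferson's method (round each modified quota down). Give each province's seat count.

P1=4, P2=6, P3=1, P4=6

Standard divisor 268441/17 ≈ 15790.647; standard quotas: P1 4.429, P2 6.129, P3 1.015, P4 5.427.
Rounding down gives 4, 6, 1, 5 = 16 seats, so the divisor must be adjusted.
With modified divisor 14100: modified quotas P1 4.960, P2 6.864, P3 1.137, P4 6.078.
Rounding down: P1 4, P2 6, P3 1, P4 6 (total 17).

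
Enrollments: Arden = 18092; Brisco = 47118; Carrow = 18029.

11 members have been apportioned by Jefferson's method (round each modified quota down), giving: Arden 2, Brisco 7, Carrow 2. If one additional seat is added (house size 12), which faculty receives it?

Arden

Priority for the next seat is population ÷ (current seats + 1).
Priorities: Arden 6030.667, Brisco 5889.750, Carrow 6009.667.
Highest priority: Arden.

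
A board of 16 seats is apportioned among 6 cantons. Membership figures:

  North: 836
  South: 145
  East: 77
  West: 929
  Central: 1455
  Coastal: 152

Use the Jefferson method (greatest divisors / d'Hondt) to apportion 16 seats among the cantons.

Standard divisor 3594/16 ≈ 224.625; standard quotas: North 3.722, South 0.646, East 0.343, West 4.136, Central 6.477, Coastal 0.677.
Rounding down gives 3, 0, 0, 4, 6, 0 = 13 seats, so the divisor must be adjusted.
With modified divisor 184: modified quotas North 4.543, South 0.788, East 0.418, West 5.049, Central 7.908, Coastal 0.826.
Rounding down: North 4, South 0, East 0, West 5, Central 7, Coastal 0 (total 16).

North=4, South=0, East=0, West=5, Central=7, Coastal=0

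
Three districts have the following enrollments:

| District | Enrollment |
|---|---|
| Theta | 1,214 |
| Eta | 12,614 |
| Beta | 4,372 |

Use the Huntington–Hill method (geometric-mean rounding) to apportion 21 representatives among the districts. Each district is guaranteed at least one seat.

With divisor 864: modified quotas Theta 1.405, Eta 14.600, Beta 5.060.
Geometric-mean thresholds: Theta √(1·2)=1.414, Eta √(14·15)=14.491, Beta √(5·6)=5.477.
Each quota rounded against its threshold gives Theta 1, Eta 15, Beta 5 (total 21).

Theta 1, Eta 15, Beta 5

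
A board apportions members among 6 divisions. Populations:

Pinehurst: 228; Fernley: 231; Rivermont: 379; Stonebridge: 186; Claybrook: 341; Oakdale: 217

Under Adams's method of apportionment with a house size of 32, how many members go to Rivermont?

7

Standard divisor 1582/32 ≈ 49.438; standard quotas: Pinehurst 4.612, Fernley 4.673, Rivermont 7.666, Stonebridge 3.762, Claybrook 6.898, Oakdale 4.389.
Rounding up gives 5, 5, 8, 4, 7, 5 = 34 seats, so the divisor must be adjusted.
With modified divisor 56: modified quotas Pinehurst 4.071, Fernley 4.125, Rivermont 6.768, Stonebridge 3.321, Claybrook 6.089, Oakdale 3.875.
Rounding up: Pinehurst 5, Fernley 5, Rivermont 7, Stonebridge 4, Claybrook 7, Oakdale 4 (total 32).
Rivermont receives 7.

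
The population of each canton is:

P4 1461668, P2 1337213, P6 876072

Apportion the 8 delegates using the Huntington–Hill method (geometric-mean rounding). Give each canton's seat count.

With divisor 483931: modified quotas P4 3.020, P2 2.763, P6 1.810.
Geometric-mean thresholds: P4 √(3·4)=3.464, P2 √(2·3)=2.449, P6 √(1·2)=1.414.
Each quota rounded against its threshold gives P4 3, P2 3, P6 2 (total 8).

P4 3, P2 3, P6 2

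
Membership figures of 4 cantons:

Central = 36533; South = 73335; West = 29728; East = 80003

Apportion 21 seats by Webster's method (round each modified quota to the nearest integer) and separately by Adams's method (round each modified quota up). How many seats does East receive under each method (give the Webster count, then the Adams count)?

8 and 7

Webster: Central 3, South 7, West 3, East 8.
Adams: Central 4, South 7, West 3, East 7.
East gets 8 under Webster and 7 under Adams.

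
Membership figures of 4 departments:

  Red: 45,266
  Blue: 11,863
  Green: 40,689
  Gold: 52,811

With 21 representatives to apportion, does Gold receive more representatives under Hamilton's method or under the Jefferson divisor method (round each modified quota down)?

Jefferson

Hamilton: Red 6, Blue 2, Green 6, Gold 7.
Jefferson: Red 6, Blue 1, Green 6, Gold 8.
Gold gets 7 under Hamilton and 8 under Jefferson.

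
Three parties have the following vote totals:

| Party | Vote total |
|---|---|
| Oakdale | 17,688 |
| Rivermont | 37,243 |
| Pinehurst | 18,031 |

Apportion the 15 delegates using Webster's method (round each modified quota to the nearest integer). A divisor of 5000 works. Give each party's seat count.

Oakdale 4, Rivermont 7, Pinehurst 4

With modified divisor 5000: modified quotas Oakdale 3.538, Rivermont 7.449, Pinehurst 3.606.
Rounding to the nearest integer: Oakdale 4, Rivermont 7, Pinehurst 4 (total 15).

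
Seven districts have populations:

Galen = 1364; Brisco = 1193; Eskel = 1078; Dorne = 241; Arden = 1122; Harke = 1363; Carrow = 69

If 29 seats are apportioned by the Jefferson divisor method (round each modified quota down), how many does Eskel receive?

5

Standard divisor 6430/29 ≈ 221.724; standard quotas: Galen 6.152, Brisco 5.381, Eskel 4.862, Dorne 1.087, Arden 5.060, Harke 6.147, Carrow 0.311.
Rounding down gives 6, 5, 4, 1, 5, 6, 0 = 27 seats, so the divisor must be adjusted.
With modified divisor 197: modified quotas Galen 6.924, Brisco 6.056, Eskel 5.472, Dorne 1.223, Arden 5.695, Harke 6.919, Carrow 0.350.
Rounding down: Galen 6, Brisco 6, Eskel 5, Dorne 1, Arden 5, Harke 6, Carrow 0 (total 29).
Eskel receives 5.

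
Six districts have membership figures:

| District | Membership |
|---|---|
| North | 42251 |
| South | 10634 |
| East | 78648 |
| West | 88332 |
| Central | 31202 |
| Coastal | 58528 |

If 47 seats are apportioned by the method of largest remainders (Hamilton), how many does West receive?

Total 309595; standard divisor 309595/47 ≈ 6587.128.
Standard quotas: North 6.4142, South 1.6144, East 11.9397, West 13.4098, Central 4.7368, Coastal 8.8852.
Lower quotas: North 6, South 1, East 11, West 13, Central 4, Coastal 8 (sum 43, leaving 4 seats).
Remainders in descending order: East 0.9397, Coastal 0.8852, Central 0.7368, South 0.6144, North 0.4142, West 0.4098.
The surplus seats go to East, Coastal, Central, South.
West receives 13.

13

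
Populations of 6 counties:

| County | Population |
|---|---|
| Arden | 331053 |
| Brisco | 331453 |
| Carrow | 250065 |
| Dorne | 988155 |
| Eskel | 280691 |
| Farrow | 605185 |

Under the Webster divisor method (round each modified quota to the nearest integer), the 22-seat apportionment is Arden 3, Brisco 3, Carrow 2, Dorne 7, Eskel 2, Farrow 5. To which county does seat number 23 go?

Priority for the next seat is population ÷ (current seats + 0.5).
Priorities: Arden 94586.571, Brisco 94700.857, Carrow 100026.000, Dorne 131754.000, Eskel 112276.400, Farrow 110033.636.
Highest priority: Dorne.

Dorne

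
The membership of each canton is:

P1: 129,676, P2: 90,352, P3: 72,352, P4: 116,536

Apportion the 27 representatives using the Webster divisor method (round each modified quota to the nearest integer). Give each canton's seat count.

Standard divisor 408916/27 ≈ 15145.037; standard quotas: P1 8.562, P2 5.966, P3 4.777, P4 7.695.
Rounding to the nearest integer gives 9, 6, 5, 8 = 28 seats, so the divisor must be adjusted.
With modified divisor 15400: modified quotas P1 8.421, P2 5.867, P3 4.698, P4 7.567.
Rounding to the nearest integer: P1 8, P2 6, P3 5, P4 8 (total 27).

P1: 8; P2: 6; P3: 5; P4: 8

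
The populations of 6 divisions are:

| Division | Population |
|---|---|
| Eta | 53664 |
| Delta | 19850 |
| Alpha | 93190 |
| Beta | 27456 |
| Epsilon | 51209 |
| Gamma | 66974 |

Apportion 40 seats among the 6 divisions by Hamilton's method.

Eta 7; Delta 2; Alpha 12; Beta 3; Epsilon 7; Gamma 9

Total 312343; standard divisor 312343/40 ≈ 7808.575.
Standard quotas: Eta 6.8724, Delta 2.5421, Alpha 11.9343, Beta 3.5161, Epsilon 6.5580, Gamma 8.5770.
Lower quotas: Eta 6, Delta 2, Alpha 11, Beta 3, Epsilon 6, Gamma 8 (sum 36, leaving 4 seats).
Remainders in descending order: Alpha 0.9343, Eta 0.8724, Gamma 0.5770, Epsilon 0.5580, Delta 0.5421, Beta 0.5161.
The surplus seats go to Alpha, Eta, Gamma, Epsilon.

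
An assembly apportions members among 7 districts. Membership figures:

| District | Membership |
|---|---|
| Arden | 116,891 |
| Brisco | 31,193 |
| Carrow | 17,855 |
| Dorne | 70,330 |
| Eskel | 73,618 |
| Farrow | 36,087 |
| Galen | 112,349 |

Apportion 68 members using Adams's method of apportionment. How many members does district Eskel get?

11

Standard divisor 458323/68 ≈ 6740.044; standard quotas: Arden 17.343, Brisco 4.628, Carrow 2.649, Dorne 10.435, Eskel 10.922, Farrow 5.354, Galen 16.669.
Rounding up gives 18, 5, 3, 11, 11, 6, 17 = 71 seats, so the divisor must be adjusted.
With modified divisor 7100: modified quotas Arden 16.464, Brisco 4.393, Carrow 2.515, Dorne 9.906, Eskel 10.369, Farrow 5.083, Galen 15.824.
Rounding up: Arden 17, Brisco 5, Carrow 3, Dorne 10, Eskel 11, Farrow 6, Galen 16 (total 68).
Eskel receives 11.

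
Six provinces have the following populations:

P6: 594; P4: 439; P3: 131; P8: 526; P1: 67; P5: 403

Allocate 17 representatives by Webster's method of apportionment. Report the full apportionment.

Standard divisor 2160/17 ≈ 127.059; standard quotas: P6 4.675, P4 3.455, P3 1.031, P8 4.140, P1 0.527, P5 3.172.
Rounding to the nearest integer gives P6 5, P4 3, P3 1, P8 4, P1 1, P5 3 — total 17, matching the house size, so no adjustment is needed.

P6 5, P4 3, P3 1, P8 4, P1 1, P5 3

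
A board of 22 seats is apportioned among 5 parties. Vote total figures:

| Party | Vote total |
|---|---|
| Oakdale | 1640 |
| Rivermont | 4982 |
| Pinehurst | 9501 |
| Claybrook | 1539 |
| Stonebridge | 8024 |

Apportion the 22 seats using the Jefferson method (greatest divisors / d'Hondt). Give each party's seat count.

Oakdale 1, Rivermont 4, Pinehurst 9, Claybrook 1, Stonebridge 7

Standard divisor 25686/22 ≈ 1167.545; standard quotas: Oakdale 1.405, Rivermont 4.267, Pinehurst 8.138, Claybrook 1.318, Stonebridge 6.873.
Rounding down gives 1, 4, 8, 1, 6 = 20 seats, so the divisor must be adjusted.
With modified divisor 1030: modified quotas Oakdale 1.592, Rivermont 4.837, Pinehurst 9.224, Claybrook 1.494, Stonebridge 7.790.
Rounding down: Oakdale 1, Rivermont 4, Pinehurst 9, Claybrook 1, Stonebridge 7 (total 22).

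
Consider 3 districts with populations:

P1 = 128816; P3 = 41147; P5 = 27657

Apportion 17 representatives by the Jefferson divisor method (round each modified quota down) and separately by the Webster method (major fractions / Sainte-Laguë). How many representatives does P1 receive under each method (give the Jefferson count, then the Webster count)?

12 and 11

Jefferson: P1 12, P3 3, P5 2.
Webster: P1 11, P3 4, P5 2.
P1 gets 12 under Jefferson and 11 under Webster.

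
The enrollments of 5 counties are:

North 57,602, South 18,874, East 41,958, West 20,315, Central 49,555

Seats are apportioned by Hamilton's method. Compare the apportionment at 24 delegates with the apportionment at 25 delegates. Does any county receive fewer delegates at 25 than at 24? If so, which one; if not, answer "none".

At 24 seats: North 7, South 3, East 5, West 3, Central 6.
At 25 seats: North 8, South 2, East 5, West 3, Central 7.
South drops from 3 to 2.

South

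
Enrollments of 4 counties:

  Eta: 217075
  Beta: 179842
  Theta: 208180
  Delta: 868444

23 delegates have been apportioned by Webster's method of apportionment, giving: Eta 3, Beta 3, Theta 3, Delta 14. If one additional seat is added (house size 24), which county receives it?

Priority for the next seat is population ÷ (current seats + 0.5).
Priorities: Eta 62021.429, Beta 51383.429, Theta 59480.000, Delta 59892.690.
Highest priority: Eta.

Eta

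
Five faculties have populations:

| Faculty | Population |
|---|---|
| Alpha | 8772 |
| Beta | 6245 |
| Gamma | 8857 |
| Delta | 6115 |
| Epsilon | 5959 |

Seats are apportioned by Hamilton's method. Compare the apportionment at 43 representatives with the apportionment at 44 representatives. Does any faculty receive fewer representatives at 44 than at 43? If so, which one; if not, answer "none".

none

At 43 seats: Alpha 11, Beta 7, Gamma 11, Delta 7, Epsilon 7.
At 44 seats: Alpha 11, Beta 8, Gamma 11, Delta 7, Epsilon 7.
No faculty's allocation decreased.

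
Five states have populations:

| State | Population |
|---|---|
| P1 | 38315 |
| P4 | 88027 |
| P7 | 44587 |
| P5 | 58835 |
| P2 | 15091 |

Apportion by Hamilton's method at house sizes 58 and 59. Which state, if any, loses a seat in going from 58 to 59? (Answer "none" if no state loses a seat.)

none

At 58 seats: P1 9, P4 21, P7 10, P5 14, P2 4.
At 59 seats: P1 9, P4 21, P7 11, P5 14, P2 4.
No state's allocation decreased.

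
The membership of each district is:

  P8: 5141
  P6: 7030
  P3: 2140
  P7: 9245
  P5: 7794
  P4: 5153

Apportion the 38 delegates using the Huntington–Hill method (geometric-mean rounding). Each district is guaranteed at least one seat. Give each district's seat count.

P8 5, P6 7, P3 2, P7 10, P5 8, P4 6

With divisor 940: modified quotas P8 5.469, P6 7.479, P3 2.277, P7 9.835, P5 8.291, P4 5.482.
Geometric-mean thresholds: P8 √(5·6)=5.477, P6 √(7·8)=7.483, P3 √(2·3)=2.449, P7 √(9·10)=9.487, P5 √(8·9)=8.485, P4 √(5·6)=5.477.
Each quota rounded against its threshold gives P8 5, P6 7, P3 2, P7 10, P5 8, P4 6 (total 38).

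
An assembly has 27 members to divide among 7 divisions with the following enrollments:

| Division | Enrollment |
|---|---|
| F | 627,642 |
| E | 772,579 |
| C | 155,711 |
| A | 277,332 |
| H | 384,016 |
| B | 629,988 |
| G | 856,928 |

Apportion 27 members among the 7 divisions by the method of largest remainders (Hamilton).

F 4, E 6, C 1, A 2, H 3, B 5, G 6

Standard divisor: 3704196 ÷ 27 ≈ 137192.444.
Standard quotas: F 4.5749, E 5.6314, C 1.1350, A 2.0215, H 2.7991, B 4.5920, G 6.2462.
Lower quotas: F 4, E 5, C 1, A 2, H 2, B 4, G 6 (sum 24, leaving 3 seats).
Remainders in descending order: H 0.7991, E 0.6314, B 0.5920, F 0.5749, G 0.2462, C 0.1350, A 0.0215.
Largest remainders: H, E, B receive the extra seats.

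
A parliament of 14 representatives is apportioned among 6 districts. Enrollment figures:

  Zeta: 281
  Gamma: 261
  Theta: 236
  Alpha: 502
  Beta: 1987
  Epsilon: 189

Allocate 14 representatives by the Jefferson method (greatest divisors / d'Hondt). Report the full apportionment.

Standard divisor 3456/14 ≈ 246.857; standard quotas: Zeta 1.138, Gamma 1.057, Theta 0.956, Alpha 2.034, Beta 8.049, Epsilon 0.766.
Rounding down gives 1, 1, 0, 2, 8, 0 = 12 seats, so the divisor must be adjusted.
With modified divisor 200: modified quotas Zeta 1.405, Gamma 1.305, Theta 1.180, Alpha 2.510, Beta 9.935, Epsilon 0.945.
Rounding down: Zeta 1, Gamma 1, Theta 1, Alpha 2, Beta 9, Epsilon 0 (total 14).

Zeta 1, Gamma 1, Theta 1, Alpha 2, Beta 9, Epsilon 0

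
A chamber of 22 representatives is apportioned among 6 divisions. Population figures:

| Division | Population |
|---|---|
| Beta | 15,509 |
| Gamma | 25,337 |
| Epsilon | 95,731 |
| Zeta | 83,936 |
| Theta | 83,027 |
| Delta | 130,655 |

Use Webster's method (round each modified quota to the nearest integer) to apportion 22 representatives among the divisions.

Beta 1; Gamma 1; Epsilon 5; Zeta 4; Theta 4; Delta 7

Standard divisor 434195/22 ≈ 19736.136; standard quotas: Beta 0.786, Gamma 1.284, Epsilon 4.851, Zeta 4.253, Theta 4.207, Delta 6.620.
Rounding to the nearest integer gives Beta 1, Gamma 1, Epsilon 5, Zeta 4, Theta 4, Delta 7 — total 22, matching the house size, so no adjustment is needed.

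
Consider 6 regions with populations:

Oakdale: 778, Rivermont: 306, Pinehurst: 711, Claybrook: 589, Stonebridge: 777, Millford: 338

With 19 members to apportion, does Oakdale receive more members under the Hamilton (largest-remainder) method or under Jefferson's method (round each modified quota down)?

Hamilton: Oakdale 4, Rivermont 2, Pinehurst 4, Claybrook 3, Stonebridge 4, Millford 2.
Jefferson: Oakdale 5, Rivermont 1, Pinehurst 4, Claybrook 3, Stonebridge 4, Millford 2.
Oakdale gets 4 under Hamilton and 5 under Jefferson.

Jefferson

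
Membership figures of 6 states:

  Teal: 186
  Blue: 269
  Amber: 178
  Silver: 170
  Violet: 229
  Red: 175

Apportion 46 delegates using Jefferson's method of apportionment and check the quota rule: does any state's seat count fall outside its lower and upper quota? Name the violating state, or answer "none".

Standard quotas: Teal 7.089, Blue 10.252, Amber 6.784, Silver 6.479, Violet 8.727, Red 6.669.
Jefferson allocation: Teal 7, Blue 10, Amber 7, Silver 6, Violet 9, Red 7.
Every allocation lies between the lower and upper quota.

none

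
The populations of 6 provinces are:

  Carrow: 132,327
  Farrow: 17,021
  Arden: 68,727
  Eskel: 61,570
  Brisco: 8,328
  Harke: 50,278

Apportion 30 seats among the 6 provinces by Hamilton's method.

Total 338251; standard divisor 338251/30 ≈ 11275.033.
Standard quotas: Carrow 11.7363, Farrow 1.5096, Arden 6.0955, Eskel 5.4607, Brisco 0.7386, Harke 4.4592.
Lower quotas: Carrow 11, Farrow 1, Arden 6, Eskel 5, Brisco 0, Harke 4 (sum 27, leaving 3 seats).
Remainders in descending order: Brisco 0.7386, Carrow 0.7363, Farrow 0.5096, Eskel 0.4607, Harke 0.4592, Arden 0.0955.
The surplus seats go to Brisco, Carrow, Farrow.

Carrow: 12, Farrow: 2, Arden: 6, Eskel: 5, Brisco: 1, Harke: 4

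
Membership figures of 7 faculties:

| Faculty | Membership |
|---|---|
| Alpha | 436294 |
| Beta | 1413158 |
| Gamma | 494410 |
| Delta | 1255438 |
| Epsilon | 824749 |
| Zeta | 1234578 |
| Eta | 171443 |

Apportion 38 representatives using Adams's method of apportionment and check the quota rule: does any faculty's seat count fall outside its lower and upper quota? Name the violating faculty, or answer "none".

Standard quotas: Alpha 2.844, Beta 9.211, Gamma 3.223, Delta 8.183, Epsilon 5.376, Zeta 8.047, Eta 1.117.
Adams allocation: Alpha 3, Beta 9, Gamma 3, Delta 8, Epsilon 5, Zeta 8, Eta 2.
Every allocation lies between the lower and upper quota.

none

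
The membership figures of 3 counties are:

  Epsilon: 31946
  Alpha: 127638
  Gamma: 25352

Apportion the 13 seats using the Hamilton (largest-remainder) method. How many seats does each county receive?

Total 184936; standard divisor 184936/13 ≈ 14225.846.
Standard quotas: Epsilon 2.2456, Alpha 8.9723, Gamma 1.7821.
Lower quotas: Epsilon 2, Alpha 8, Gamma 1 (sum 11, leaving 2 seats).
Remainders in descending order: Alpha 0.9723, Gamma 0.7821, Epsilon 0.2456.
The surplus seats go to Alpha, Gamma.

Epsilon 2, Alpha 9, Gamma 2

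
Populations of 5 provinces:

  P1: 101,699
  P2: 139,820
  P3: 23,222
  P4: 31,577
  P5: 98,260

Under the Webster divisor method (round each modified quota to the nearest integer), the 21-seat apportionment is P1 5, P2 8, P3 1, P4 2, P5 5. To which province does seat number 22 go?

P1

Priority for the next seat is population ÷ (current seats + 0.5).
Priorities: P1 18490.727, P2 16449.412, P3 15481.333, P4 12630.800, P5 17865.455.
Highest priority: P1.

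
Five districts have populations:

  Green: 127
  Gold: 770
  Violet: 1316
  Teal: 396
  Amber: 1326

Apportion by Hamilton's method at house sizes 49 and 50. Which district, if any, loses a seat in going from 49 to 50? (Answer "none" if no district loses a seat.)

At 49 seats: Green 2, Gold 10, Violet 16, Teal 5, Amber 16.
At 50 seats: Green 1, Gold 10, Violet 17, Teal 5, Amber 17.
Green drops from 2 to 1.

Green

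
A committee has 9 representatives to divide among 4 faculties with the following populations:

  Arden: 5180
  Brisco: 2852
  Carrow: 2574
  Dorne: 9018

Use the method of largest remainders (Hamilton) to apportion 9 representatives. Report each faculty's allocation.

Arden 3, Brisco 1, Carrow 1, Dorne 4

Total 19624; standard divisor 19624/9 ≈ 2180.444.
Standard quotas: Arden 2.3757, Brisco 1.3080, Carrow 1.1805, Dorne 4.1359.
Lower quotas: Arden 2, Brisco 1, Carrow 1, Dorne 4 (sum 8, leaving 1 seat).
Remainders in descending order: Arden 0.3757, Brisco 0.3080, Carrow 0.1805, Dorne 0.1359.
Largest remainder: Arden receives the extra seat.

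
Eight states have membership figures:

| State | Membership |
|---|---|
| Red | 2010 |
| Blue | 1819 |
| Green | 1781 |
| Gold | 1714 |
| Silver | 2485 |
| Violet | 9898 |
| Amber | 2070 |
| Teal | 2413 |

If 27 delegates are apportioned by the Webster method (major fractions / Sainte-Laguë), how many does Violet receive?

Standard divisor 24190/27 ≈ 895.926; standard quotas: Red 2.243, Blue 2.030, Green 1.988, Gold 1.913, Silver 2.774, Violet 11.048, Amber 2.310, Teal 2.693.
Rounding to the nearest integer gives Red 2, Blue 2, Green 2, Gold 2, Silver 3, Violet 11, Amber 2, Teal 3 — total 27, matching the house size, so no adjustment is needed.
Violet receives 11.

11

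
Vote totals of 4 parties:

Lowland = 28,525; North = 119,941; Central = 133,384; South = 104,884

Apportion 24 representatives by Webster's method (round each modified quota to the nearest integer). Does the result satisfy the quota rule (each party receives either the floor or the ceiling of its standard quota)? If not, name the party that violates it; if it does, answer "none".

Standard quotas: Lowland 1.770, North 7.443, Central 8.278, South 6.509.
Webster allocation: Lowland 2, North 7, Central 8, South 7.
Every allocation lies between the lower and upper quota.

none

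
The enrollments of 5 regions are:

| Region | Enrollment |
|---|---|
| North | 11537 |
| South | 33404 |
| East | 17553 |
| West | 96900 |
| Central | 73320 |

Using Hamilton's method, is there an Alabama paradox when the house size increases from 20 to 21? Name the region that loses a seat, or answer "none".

East

At 20 seats: North 1, South 3, East 2, West 8, Central 6.
At 21 seats: North 1, South 3, East 1, West 9, Central 7.
East drops from 2 to 1.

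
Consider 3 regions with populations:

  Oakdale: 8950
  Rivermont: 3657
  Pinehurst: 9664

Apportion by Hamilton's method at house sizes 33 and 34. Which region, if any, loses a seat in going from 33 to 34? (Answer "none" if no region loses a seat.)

Rivermont

At 33 seats: Oakdale 13, Rivermont 6, Pinehurst 14.
At 34 seats: Oakdale 14, Rivermont 5, Pinehurst 15.
Rivermont drops from 6 to 5.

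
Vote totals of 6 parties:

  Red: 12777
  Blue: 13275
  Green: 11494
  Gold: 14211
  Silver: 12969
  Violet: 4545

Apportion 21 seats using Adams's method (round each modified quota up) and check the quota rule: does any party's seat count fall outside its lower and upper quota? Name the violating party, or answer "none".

none

Standard quotas: Red 3.873, Blue 4.024, Green 3.484, Gold 4.308, Silver 3.932, Violet 1.378.
Adams allocation: Red 4, Blue 4, Green 3, Gold 4, Silver 4, Violet 2.
Every allocation lies between the lower and upper quota.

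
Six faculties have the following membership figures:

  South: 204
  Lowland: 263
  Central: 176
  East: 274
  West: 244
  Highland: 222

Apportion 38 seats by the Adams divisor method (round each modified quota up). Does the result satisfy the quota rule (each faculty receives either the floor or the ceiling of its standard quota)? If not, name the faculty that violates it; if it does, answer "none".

Standard quotas: South 5.605, Lowland 7.226, Central 4.836, East 7.529, West 6.704, Highland 6.100.
Adams allocation: South 6, Lowland 7, Central 5, East 7, West 7, Highland 6.
Every allocation lies between the lower and upper quota.

none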